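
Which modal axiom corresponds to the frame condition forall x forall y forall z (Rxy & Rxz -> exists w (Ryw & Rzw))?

The condition is convergence. The .2 schema ◇□ψ → □◇ψ defines it.

◇□ψ → □◇ψ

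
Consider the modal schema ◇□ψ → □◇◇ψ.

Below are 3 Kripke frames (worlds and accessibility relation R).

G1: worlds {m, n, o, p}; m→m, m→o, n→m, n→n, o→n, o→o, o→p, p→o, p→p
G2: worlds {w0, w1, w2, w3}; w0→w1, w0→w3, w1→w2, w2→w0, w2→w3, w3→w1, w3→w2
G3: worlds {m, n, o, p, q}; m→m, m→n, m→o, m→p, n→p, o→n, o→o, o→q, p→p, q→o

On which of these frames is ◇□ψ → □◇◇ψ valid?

This is the axiom for a generalized confluence (Geach) condition; its first-order frame correspondent is ∀x ∀y ∀z ((xRy ∧ xRz) → ∃w (yRw ∧ zR²w)).
G1: condition met.
G2: fails — w0Rw1, w0Rw1 but no w with w1Rw and w1R²w.
G3: fails — mRo, mRn but no w with oRw and nR²w.
Valid on: G1.

G1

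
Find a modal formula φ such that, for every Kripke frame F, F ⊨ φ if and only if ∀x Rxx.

A defining formula is □s → s (the T axiom).
Suppose □s→s is valid. At any x set V(s)={w : Rxw}. Then □s holds at x, so s holds at x, i.e. Rxx.

□s → s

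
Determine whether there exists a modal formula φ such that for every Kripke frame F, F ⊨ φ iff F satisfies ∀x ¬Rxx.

Modal frame validity is preserved under surjective bounded morphisms.
The 4-cycle (worlds s,t,u,v with s→t→u→v→s) is irreflexive, and the map sending every world to a single reflexive point • is a surjective bounded morphism (forth: every edge maps to (•,•); back: every world has a successor). So any modal formula valid on the 4-cycle is also valid on the reflexive point, which is not irreflexive.
Hence irreflexivity is not modally definable.

No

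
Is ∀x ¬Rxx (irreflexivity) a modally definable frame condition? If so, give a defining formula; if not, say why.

Any modally definable frame class is closed under surjective bounded morphisms.
The 4-cycle (worlds w0,w1,w2,w3 with w0→w1→w2→w3→w0) is irreflexive, and the map sending every world to a single reflexive point • is a surjective bounded morphism (forth: every edge maps to (•,•); back: every world has a successor). So any modal formula valid on the 4-cycle is also valid on the reflexive point, which is not irreflexive.
So the class is not modally definable.

Not modally definable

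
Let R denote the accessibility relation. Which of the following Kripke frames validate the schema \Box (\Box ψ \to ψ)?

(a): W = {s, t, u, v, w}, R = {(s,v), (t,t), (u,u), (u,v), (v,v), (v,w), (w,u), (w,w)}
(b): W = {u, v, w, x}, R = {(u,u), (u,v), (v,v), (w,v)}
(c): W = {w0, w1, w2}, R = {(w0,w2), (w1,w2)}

(a), (b)

Frame correspondent (Sahlqvist): \forall x \forall y (Rxy \to Ryy) — i.e. shift-reflexivity.
(a): holds.
(b): holds.
(c): fails — Rw1w2 but not Rw2w2.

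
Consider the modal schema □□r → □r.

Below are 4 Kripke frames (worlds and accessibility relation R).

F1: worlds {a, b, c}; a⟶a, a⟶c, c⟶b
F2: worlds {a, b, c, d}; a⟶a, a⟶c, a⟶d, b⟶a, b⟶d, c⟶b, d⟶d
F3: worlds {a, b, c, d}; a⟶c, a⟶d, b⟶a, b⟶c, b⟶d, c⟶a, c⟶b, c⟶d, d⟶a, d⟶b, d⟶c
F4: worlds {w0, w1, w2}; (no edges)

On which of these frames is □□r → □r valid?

Frame correspondent (Sahlqvist): ∀x ∀y (Rxy → ∃z (Rxz ∧ Rzy)) — i.e. density.
F1: fails — Rcb but no z with Rcz and Rzb.
F2: fails — Rcb but no z with Rcz and Rzb.
F3: condition met.
F4: condition met.

F3, F4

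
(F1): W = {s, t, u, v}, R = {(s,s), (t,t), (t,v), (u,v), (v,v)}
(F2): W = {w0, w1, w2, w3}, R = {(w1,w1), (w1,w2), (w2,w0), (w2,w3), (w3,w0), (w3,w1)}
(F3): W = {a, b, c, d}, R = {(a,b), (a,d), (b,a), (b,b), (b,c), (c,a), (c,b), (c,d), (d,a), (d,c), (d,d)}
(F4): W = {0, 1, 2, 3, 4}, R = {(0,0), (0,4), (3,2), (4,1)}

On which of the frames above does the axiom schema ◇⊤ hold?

Frame correspondent (Sahlqvist): ∀x ∃y Rxy — i.e. seriality.
(F1): condition met.
(F2): fails — world w0 has no successor.
(F3): condition met.
(F4): fails — world 1 has no successor.

(F1), (F3)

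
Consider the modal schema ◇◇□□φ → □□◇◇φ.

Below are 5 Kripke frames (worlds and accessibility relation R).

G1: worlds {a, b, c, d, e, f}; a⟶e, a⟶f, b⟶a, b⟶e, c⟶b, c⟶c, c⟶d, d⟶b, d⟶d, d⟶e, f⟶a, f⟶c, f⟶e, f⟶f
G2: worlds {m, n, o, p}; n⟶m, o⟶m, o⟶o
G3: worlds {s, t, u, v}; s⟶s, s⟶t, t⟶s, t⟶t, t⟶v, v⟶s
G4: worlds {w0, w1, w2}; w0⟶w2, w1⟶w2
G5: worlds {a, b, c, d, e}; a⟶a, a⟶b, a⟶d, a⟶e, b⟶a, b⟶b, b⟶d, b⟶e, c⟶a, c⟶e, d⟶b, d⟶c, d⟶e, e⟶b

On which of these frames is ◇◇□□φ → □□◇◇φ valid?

Frame correspondent (Sahlqvist): ∀x ∀y ∀z ((xR²y ∧ xR²z) → ∃w (yR²w ∧ zR²w)) — i.e. a generalized confluence (Geach) condition.
G1: fails — aR²a, aR²e but no w with aR²w and eR²w.
G2: fails — oR²m, oR²m but no w with mR²w and mR²w.
G3: satisfies the condition.
G4: satisfies the condition.
G5: satisfies the condition.

G3, G4, G5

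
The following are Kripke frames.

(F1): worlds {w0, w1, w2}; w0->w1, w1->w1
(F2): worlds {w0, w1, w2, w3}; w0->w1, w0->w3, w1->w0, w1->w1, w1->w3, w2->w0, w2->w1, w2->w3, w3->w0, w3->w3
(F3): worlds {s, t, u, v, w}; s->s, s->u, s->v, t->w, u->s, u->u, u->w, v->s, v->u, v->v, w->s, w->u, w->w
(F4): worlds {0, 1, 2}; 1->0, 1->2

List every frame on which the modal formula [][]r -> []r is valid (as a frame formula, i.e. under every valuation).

(F1), (F2), (F3)

Frame correspondent (Sahlqvist): forall x forall y (Rxy -> exists z (Rxz & Rzy)) — i.e. density.
(F1): condition met.
(F2): condition met.
(F3): condition met.
(F4): fails — R12 but no z with R1z and Rz2.
Valid on: (F1), (F2), (F3).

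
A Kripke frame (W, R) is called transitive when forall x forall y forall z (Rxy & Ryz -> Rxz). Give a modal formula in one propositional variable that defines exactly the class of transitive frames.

The condition is transitivity. The 4 schema □s → □□s defines it.

□s → □□s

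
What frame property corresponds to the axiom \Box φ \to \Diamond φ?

seriality: \forall x \exists y Rxy

Suppose □φ→◇φ is valid. At any x set V(φ)=W. Then □φ at x, so ◇φ at x, so x has a successor.
The converse is a direct semantic check.
So the correspondent is seriality.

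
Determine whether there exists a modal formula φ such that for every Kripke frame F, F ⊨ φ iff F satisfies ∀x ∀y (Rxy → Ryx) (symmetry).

Yes — defined by p → □◇p

Yes: it is symmetry, defined by the B schema p → □◇p.
Suppose p→□◇p is valid. Take Rxy and set V(p)={x}. Then p at x, so □◇p at x, so ◇p at y, so some z with Ryz has p; z=x, i.e. Ryx.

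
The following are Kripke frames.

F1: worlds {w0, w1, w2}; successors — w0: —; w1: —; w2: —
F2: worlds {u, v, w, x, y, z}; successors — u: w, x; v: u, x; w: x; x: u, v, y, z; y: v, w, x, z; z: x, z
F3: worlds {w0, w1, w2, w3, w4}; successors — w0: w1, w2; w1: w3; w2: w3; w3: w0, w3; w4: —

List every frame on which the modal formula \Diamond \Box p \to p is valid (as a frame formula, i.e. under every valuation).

Frame correspondent (Sahlqvist): \forall x \forall y (Rxy \to Ryx) — i.e. symmetry.
F1: holds.
F2: fails — Ruw but not Rwu.
F3: fails — Rw3w0 but not Rw0w3.

F1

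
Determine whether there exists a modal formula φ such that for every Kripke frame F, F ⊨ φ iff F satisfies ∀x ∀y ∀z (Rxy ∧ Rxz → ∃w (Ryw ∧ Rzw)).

Yes, by ◇□q → □◇q

Yes: it is convergence, defined by the .2 schema ◇□q → □◇q.
Suppose ◇□q→□◇q is valid. Take Rxy, Rxz and set V(q)={w : Ryw}. Then □q at y so ◇□q at x, so □◇q at x, so ◇q at z, giving w with Rzw and Ryw.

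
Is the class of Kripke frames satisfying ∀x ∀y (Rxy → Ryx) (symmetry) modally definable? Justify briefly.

Yes, by q → □◇q

Yes: it is symmetry, defined by the B schema q → □◇q.
Suppose q→□◇q is valid. Take Rxy and set V(q)={x}. Then q at x, so □◇q at x, so ◇q at y, so some z with Ryz has q; z=x, i.e. Ryx.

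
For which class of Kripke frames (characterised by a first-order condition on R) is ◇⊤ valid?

Seriality

◇⊤ holds at w iff w has a successor, so frame-validity of ◇⊤ is exactly seriality. Equivalently via □p → ◇p:
Suppose □p→◇p is valid. At any x set V(p)=W. Then □p at x, so ◇p at x, so x has a successor.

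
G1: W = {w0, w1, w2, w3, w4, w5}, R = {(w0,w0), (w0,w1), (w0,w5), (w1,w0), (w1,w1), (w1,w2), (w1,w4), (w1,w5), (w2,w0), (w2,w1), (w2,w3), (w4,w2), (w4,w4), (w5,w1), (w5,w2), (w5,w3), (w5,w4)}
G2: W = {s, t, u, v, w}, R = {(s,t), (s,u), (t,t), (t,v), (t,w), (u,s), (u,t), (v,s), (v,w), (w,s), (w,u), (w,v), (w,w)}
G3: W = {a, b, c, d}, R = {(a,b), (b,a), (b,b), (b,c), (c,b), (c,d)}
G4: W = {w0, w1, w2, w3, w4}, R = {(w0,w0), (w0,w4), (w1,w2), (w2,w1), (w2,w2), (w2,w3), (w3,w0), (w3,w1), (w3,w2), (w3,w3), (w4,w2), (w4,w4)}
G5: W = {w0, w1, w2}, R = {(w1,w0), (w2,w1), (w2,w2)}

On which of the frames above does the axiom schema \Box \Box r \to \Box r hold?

Frame correspondent (Sahlqvist): \forall x \forall y (Rxy \to \exists z (Rxz \wedge Rzy)) — i.e. density.
G1: fails — Rw2w3 but no z with Rw2z and Rzw3.
G2: fails — Rus but no z with Ruz and Rzs.
G3: fails — Rcd but no z with Rcz and Rzd.
G4: ✓.
G5: fails — Rw1w0 but no z with Rw1z and Rzw0.

G4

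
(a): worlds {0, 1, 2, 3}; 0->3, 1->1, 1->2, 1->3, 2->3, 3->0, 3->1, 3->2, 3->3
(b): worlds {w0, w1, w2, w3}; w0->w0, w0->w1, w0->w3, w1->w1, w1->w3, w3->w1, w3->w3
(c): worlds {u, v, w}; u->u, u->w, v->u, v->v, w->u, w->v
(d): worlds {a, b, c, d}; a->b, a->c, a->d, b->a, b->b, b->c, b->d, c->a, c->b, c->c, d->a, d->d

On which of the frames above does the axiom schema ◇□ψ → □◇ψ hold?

(a), (b), (c), (d)

Frame correspondent (Sahlqvist): ∀x ∀y ∀z (Rxy ∧ Rxz → ∃w (Ryw ∧ Rzw)) — i.e. convergence.
(a): satisfies the condition.
(b): satisfies the condition.
(c): satisfies the condition.
(d): satisfies the condition.
Valid on: (a), (b), (c), (d).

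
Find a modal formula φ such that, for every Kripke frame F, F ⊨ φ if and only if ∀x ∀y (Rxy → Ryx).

p → □◇p

A defining formula is p → □◇p (the B axiom).
Suppose p→□◇p is valid. Take Rxy and set V(p)={x}. Then p at x, so □◇p at x, so ◇p at y, so some z with Ryz has p; z=x, i.e. Ryx.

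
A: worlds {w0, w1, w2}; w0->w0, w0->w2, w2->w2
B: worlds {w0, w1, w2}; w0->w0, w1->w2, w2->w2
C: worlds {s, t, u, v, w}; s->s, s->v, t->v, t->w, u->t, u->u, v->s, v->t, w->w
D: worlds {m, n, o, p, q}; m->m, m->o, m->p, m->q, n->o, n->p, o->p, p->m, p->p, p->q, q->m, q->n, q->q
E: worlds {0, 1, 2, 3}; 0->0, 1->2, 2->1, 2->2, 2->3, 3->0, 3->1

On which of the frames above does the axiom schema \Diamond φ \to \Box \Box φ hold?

B

The schema corresponds to a generalized confluence (Geach) condition: \forall x \forall y \forall z ((xRy \wedge x R^2 z) \to \exists w (y = w \wedge z = w)).
A: fails — w0Rw0, w0R²w2 but w0 ≠ w2.
B: ✓.
C: fails — sRs, sR²t but s ≠ t.
D: fails — mRm, mR²n but m ≠ n.
E: fails — 1R2, 1R²1 but 2 ≠ 1.
Valid on: B.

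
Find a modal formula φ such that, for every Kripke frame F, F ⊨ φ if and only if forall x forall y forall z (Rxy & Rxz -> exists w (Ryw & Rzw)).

◇□p → □◇p

This is convergence; the standard corresponding axiom is .2: ◇□p → □◇p.
Suppose ◇□p→□◇p is valid. Take Rxy, Rxz and set V(p)={w : Ryw}. Then □p at y so ◇□p at x, so □◇p at x, so ◇p at z, giving w with Rzw and Ryw.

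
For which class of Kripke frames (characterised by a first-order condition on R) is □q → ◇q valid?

seriality

Suppose □q→◇q is valid. At any x set V(q)=W. Then □q at x, so ◇q at x, so x has a successor.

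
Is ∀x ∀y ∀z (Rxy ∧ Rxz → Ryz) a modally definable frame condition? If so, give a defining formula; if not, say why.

Yes — defined by ◇p → □◇p

Yes: it is the Euclidean property, defined by the 5 schema ◇p → □◇p.
Suppose ◇p→□◇p is valid. Take Rxy, Rxz and set V(p)={y}. Then ◇p at x, so □◇p at x, so ◇p at z, so some w with Rzw has p; w=y, i.e. Rzy. By symmetry of the argument, Ryz.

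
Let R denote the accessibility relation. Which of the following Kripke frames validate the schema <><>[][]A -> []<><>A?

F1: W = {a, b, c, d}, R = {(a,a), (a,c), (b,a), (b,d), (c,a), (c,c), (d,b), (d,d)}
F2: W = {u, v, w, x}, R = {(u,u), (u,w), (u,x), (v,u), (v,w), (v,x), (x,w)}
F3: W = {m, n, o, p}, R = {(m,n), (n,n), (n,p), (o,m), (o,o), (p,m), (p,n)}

Frame correspondent (Sahlqvist): forall x forall y forall z ((x R^2 y & xRz) -> exists w (y R^2 w & z R^2 w)) — i.e. a generalized confluence (Geach) condition.
F1: ✓.
F2: fails — uR²u, uRw but no t with uR²t and wR²t.
F3: ✓.
Valid on: F1, F3.

F1, F3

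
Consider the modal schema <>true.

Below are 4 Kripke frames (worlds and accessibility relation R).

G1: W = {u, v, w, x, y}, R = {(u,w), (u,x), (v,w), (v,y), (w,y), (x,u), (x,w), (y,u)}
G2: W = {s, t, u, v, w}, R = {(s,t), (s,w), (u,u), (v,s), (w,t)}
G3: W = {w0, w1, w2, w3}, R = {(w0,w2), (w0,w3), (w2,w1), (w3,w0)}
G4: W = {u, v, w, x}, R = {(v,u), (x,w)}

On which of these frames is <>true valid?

G1

This is the axiom for seriality; its first-order frame correspondent is forall x exists y Rxy.
G1: condition met.
G2: fails — world t has no successor.
G3: fails — world w1 has no successor.
G4: fails — world u has no successor.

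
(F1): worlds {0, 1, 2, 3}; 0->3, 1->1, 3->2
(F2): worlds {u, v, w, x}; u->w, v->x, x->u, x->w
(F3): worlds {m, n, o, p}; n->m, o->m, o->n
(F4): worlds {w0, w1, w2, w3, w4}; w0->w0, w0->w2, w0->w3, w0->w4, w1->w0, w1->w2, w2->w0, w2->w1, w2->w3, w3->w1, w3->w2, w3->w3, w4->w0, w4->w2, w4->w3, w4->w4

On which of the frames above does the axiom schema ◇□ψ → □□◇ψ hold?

(F4)

Frame correspondent (Sahlqvist): ∀x ∀y ∀z ((xRy ∧ xR²z) → ∃w (yRw ∧ zRw)) — i.e. a generalized confluence (Geach) condition.
(F1): fails — 0R3, 0R²2 but no w with 3Rw and 2Rw.
(F2): fails — vRx, vR²w but no t with xRt and wRt.
(F3): fails — oRm, oR²m but no w with mRw and mRw.
(F4): ✓.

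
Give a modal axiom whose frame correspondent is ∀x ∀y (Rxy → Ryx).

s → □◇s

A defining formula is s → □◇s (the B axiom).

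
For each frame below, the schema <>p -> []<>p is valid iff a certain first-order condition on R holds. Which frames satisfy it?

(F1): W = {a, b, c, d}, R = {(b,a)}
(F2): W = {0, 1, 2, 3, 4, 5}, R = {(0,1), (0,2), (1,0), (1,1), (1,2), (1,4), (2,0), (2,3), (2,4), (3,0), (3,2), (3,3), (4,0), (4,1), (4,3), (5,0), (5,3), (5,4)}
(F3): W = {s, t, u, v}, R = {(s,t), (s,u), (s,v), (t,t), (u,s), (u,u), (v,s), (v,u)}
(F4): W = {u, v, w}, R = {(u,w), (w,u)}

none

Frame correspondent (Sahlqvist): forall x forall y forall z (Rxy & Rxz -> Ryz) — i.e. the Euclidean property.
(F1): fails — Rba and Rba but not Raa.
(F2): fails — R02 and R02 but not R22.
(F3): fails — Rsv and Rsv but not Rvv.
(F4): fails — Ruw and Ruw but not Rww.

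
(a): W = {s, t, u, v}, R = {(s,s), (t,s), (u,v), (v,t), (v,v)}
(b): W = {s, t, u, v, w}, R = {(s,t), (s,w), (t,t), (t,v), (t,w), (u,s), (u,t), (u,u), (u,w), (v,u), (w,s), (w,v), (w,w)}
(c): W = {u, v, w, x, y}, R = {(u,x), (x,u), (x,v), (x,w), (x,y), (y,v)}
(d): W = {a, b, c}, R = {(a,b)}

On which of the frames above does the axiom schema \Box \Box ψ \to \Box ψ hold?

This is the axiom for density; its first-order frame correspondent is \forall x \forall y (Rxy \to \exists z (Rxz \wedge Rzy)).
(a): ✓.
(b): ✓.
(c): fails — Rxw but no z with Rxz and Rzw.
(d): fails — Rab but no z with Raz and Rzb.

(a), (b)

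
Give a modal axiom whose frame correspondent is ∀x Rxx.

This is reflexivity; the standard corresponding axiom is T: □ψ → ψ.
Suppose □ψ→ψ is valid. At any x set V(ψ)={w : Rxw}. Then □ψ holds at x, so ψ holds at x, i.e. Rxx.

□ψ → ψ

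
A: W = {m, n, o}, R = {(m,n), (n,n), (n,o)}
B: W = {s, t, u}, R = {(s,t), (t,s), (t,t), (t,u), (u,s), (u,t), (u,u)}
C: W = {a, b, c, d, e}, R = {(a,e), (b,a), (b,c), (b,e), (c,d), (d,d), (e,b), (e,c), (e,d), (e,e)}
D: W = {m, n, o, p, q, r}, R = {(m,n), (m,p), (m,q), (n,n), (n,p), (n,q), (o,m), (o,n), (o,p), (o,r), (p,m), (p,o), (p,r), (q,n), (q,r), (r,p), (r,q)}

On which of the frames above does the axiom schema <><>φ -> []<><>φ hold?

B

Frame correspondent (Sahlqvist): forall x forall y forall z ((x R^2 y & xRz) -> exists w (y = w & z R^2 w)) — i.e. a generalized confluence (Geach) condition.
A: fails — nR²n, nRo but no w with n=w and oR²w.
B: satisfies the condition.
C: fails — bR²b, bRc but no w with b=w and cR²w.
D: fails — mR²m, mRq but no w with m=w and qR²w.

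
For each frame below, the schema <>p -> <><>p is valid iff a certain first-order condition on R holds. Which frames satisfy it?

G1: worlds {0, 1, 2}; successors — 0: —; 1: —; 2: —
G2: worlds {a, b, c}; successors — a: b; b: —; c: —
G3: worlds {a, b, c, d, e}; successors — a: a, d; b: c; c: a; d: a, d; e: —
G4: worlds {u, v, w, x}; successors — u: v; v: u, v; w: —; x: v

G1, G4

Frame correspondent (Sahlqvist): forall x forall y (xRy -> exists w (y = w & x R^2 w)) — i.e. a generalized confluence (Geach) condition.
G1: ✓.
G2: fails — aRb but no w with b=w and aR²w.
G3: fails — bRc but no w with c=w and bR²w.
G4: ✓.
Valid on: G1, G4.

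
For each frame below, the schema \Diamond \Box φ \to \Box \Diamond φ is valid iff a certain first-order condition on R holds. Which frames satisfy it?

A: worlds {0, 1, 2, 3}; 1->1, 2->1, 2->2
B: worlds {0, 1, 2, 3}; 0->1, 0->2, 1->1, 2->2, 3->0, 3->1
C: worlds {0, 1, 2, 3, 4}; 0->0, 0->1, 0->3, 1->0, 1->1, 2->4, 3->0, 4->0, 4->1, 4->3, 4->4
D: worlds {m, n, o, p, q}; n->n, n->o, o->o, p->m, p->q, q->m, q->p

Frame correspondent (Sahlqvist): \forall x \forall y \forall z (Rxy \wedge Rxz \to \exists w (Ryw \wedge Rzw)) — i.e. convergence.
A: satisfies the condition.
B: fails — R02 and R01 but 2 and 1 have no common successor.
C: satisfies the condition.
D: fails — Rpm and Rpm but m and m have no common successor.
Valid on: A, C.

A, C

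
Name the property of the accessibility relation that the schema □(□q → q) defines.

shift-reflexivity: ∀x ∀y (Rxy → Ryy)

This schema is the T□ axiom.
It corresponds to shift-reflexivity: ∀x ∀y (Rxy → Ryy).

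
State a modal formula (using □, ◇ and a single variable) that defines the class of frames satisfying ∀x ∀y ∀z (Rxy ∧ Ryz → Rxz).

□s → □□s

This is transitivity; the standard corresponding axiom is 4: □s → □□s.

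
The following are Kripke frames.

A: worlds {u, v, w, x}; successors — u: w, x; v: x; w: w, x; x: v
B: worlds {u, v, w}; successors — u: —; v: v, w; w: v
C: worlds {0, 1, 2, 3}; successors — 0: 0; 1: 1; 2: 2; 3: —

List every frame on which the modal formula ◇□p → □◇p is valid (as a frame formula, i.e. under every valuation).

B, C

Frame correspondent (Sahlqvist): ∀x ∀y ∀z (Rxy ∧ Rxz → ∃w (Ryw ∧ Rzw)) — i.e. convergence.
A: fails — Ruw and Rux but w and x have no common successor.
B: ✓.
C: ✓.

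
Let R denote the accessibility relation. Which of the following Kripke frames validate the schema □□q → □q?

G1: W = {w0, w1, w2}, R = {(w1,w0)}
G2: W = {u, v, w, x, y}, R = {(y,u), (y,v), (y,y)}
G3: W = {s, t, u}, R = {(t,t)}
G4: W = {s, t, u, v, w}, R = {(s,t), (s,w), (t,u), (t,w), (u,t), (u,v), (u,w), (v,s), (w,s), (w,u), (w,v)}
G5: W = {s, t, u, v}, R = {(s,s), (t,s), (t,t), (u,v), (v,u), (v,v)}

Frame correspondent (Sahlqvist): ∀x ∀y (Rxy → ∃z (Rxz ∧ Rzy)) — i.e. density.
G1: fails — Rw1w0 but no z with Rw1z and Rzw0.
G2: satisfies the condition.
G3: satisfies the condition.
G4: fails — Rwu but no z with Rwz and Rzu.
G5: satisfies the condition.
Valid on: G2, G3, G5.

G2, G3, G5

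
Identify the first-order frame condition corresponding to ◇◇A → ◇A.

transitivity: ∀x ∀y ∀z (Rxy ∧ Ryz → Rxz)

Replacing A by ¬A and contraposing gives the equivalent schema □A → □□A.
Suppose □A→□□A is valid. Take Rxy, Ryz and set V(A)={w : Rxw}. Then □A at x, so □□A at x, so □A at y, so A at z, i.e. Rxz.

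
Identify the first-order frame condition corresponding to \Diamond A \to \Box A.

This is the CD axiom.
Its frame correspondent is partial functionality — \forall x \forall y \forall z (Rxy \wedge Rxz \to y = z).

partial functionality: \forall x \forall y \forall z (Rxy \wedge Rxz \to y = z)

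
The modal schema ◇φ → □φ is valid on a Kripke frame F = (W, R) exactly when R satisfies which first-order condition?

This schema is the CD axiom.
It corresponds to partial functionality: ∀x ∀y ∀z (Rxy ∧ Rxz → y = z).

partial functionality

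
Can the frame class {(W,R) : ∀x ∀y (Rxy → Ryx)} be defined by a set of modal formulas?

Yes — defined by r → □◇r

Yes: it is symmetry, defined by the B schema r → □◇r.
Suppose r→□◇r is valid. Take Rxy and set V(r)={x}. Then r at x, so □◇r at x, so ◇r at y, so some z with Ryz has r; z=x, i.e. Ryx.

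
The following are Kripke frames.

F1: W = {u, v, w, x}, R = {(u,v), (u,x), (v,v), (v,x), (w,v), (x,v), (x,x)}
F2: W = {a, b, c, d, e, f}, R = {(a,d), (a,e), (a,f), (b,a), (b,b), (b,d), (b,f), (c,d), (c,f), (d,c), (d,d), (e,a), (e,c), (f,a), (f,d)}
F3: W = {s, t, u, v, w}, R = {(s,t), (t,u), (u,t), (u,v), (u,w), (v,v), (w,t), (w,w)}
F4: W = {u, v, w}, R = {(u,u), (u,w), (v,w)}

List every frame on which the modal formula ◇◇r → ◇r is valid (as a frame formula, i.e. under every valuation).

Frame correspondent (Sahlqvist): ∀x ∀y (xR²y → ∃w (y = w ∧ xRw)) — i.e. a generalized confluence (Geach) condition.
F1: fails — wR²x but no t with x=t and wRt.
F2: fails — aR²a but no w with a=w and aRw.
F3: fails — sR²u but no w* with u=w* and sRw*.
F4: holds.

F4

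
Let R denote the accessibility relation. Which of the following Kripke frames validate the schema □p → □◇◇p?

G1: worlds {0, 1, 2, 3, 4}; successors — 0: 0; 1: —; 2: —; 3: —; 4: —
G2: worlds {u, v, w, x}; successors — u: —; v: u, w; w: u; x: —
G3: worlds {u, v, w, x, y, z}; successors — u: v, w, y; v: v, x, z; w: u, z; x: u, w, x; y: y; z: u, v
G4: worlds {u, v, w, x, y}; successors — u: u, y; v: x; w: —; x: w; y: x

G1, G3

The schema corresponds to a generalized confluence (Geach) condition: ∀x ∀z (xRz → ∃w (xRw ∧ zR²w)).
G1: holds.
G2: fails — vRu but no t with vRt and uR²t.
G3: holds.
G4: fails — uRy but no t with uRt and yR²t.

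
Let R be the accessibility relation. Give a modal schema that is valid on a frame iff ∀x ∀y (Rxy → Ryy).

A defining formula is □(□q → q) (the T□ axiom).
Suppose □(□q→q) is valid. Take Rxy and set V(q)={w : Ryw}. Then at y, □q holds; since □(□q→q) at x, □q→q at y, so q at y, i.e. Ryy.

□(□q → q)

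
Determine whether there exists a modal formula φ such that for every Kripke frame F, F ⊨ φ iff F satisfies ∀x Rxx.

This is a Sahlqvist condition; the T axiom □p → p defines it.
Suppose □p→p is valid. At any x set V(p)={w : Rxw}. Then □p holds at x, so p holds at x, i.e. Rxx.

Yes — defined by □p → p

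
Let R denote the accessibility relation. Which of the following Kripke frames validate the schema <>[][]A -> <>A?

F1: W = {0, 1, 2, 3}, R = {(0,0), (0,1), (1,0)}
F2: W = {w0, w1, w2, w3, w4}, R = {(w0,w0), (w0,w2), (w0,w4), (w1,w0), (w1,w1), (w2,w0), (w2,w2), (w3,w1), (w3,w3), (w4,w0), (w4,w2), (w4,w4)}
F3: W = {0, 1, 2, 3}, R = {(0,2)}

This is the axiom for a generalized confluence (Geach) condition; its first-order frame correspondent is forall x forall y (xRy -> exists w (y R^2 w & xRw)).
F1: condition met.
F2: condition met.
F3: fails — 0R2 but no w with 2R²w and 0Rw.

F1, F2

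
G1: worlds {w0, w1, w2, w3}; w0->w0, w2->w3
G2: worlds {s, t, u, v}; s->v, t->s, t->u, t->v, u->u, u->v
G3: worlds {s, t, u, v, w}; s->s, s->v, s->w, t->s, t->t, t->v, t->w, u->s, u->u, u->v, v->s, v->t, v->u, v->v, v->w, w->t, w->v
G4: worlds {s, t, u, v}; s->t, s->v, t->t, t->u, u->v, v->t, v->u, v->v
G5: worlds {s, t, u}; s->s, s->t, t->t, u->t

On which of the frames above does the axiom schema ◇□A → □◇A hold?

G3, G5

This is the axiom for convergence; its first-order frame correspondent is ∀x ∀y ∀z (Rxy ∧ Rxz → ∃w (Ryw ∧ Rzw)).
G1: fails — Rw2w3 and Rw2w3 but w3 and w3 have no common successor.
G2: fails — Rsv and Rsv but v and v have no common successor.
G3: satisfies the condition.
G4: fails — Rtt and Rtu but t and u have no common successor.
G5: satisfies the condition.
Valid on: G3, G5.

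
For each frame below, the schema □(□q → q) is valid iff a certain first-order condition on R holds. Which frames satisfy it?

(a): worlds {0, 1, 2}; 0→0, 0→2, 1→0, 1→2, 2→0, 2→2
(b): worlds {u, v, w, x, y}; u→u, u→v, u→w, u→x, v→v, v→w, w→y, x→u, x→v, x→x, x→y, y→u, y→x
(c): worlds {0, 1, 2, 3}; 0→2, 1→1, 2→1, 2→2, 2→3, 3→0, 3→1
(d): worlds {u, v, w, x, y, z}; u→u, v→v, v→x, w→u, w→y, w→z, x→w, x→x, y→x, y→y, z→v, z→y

Frame correspondent (Sahlqvist): ∀x ∀y (Rxy → Ryy) — i.e. shift-reflexivity.
(a): ✓.
(b): fails — Ruw but not Rww.
(c): fails — R23 but not R33.
(d): fails — Rxw but not Rww.
Valid on: (a).

(a)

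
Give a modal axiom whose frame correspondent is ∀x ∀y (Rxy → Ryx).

q → □◇q

The condition is symmetry. The B schema q → □◇q defines it.
Suppose q→□◇q is valid. Take Rxy and set V(q)={x}. Then q at x, so □◇q at x, so ◇q at y, so some z with Ryz has q; z=x, i.e. Ryx.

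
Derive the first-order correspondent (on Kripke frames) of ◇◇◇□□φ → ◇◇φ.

This is a Sahlqvist (Geach-type) schema ◇^3□^2φ → □^0◇^2φ.
Minimal-valuation argument: fix x; take any y with xR^3y and any z with xR^0z. Set V(φ) to the set of worlds R-reachable from y in exactly 2 steps. Then □^2φ holds at y, so the antecedent holds at x; validity forces ◇^2φ at z, giving a w with zR^2w and yR^2w.
First-order correspondent: ∀x ∀y (xR³y → ∃w (yR²w ∧ xR²w)).

∀x ∀y (xR³y → ∃w (yR²w ∧ xR²w))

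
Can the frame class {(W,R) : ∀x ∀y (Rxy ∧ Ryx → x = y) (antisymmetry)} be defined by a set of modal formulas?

Not modally definable

Any modally definable frame class is closed under surjective bounded morphisms.
The 8-cycle (worlds s,t,u,v,w,x,y,z with s→t→u→v→w→x→y→z→s) is antisymmetric. Sending even-indexed worlds to s and odd-indexed worlds to t is a surjective bounded morphism onto the two-world frame with s↔t, which is not antisymmetric.
So no modal formula (or set of formulas) defines exactly the antisymmetric frames.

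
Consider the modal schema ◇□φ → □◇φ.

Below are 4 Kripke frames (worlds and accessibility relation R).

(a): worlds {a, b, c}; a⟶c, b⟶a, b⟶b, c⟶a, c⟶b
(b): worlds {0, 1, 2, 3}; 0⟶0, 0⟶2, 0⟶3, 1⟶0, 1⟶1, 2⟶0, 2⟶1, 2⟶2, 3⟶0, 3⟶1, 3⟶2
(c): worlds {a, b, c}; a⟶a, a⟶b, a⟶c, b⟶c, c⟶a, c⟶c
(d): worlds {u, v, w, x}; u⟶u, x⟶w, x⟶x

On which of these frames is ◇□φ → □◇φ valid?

The schema corresponds to convergence: ∀x ∀y ∀z (Rxy ∧ Rxz → ∃w (Ryw ∧ Rzw)).
(a): fails — Rbb and Rba but b and a have no common successor.
(b): condition met.
(c): condition met.
(d): fails — Rxw and Rxw but w and w have no common successor.

(b), (c)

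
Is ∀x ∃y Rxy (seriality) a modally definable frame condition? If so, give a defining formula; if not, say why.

Yes: it is seriality, defined by the D schema □q → ◇q.

Yes, by □q → ◇q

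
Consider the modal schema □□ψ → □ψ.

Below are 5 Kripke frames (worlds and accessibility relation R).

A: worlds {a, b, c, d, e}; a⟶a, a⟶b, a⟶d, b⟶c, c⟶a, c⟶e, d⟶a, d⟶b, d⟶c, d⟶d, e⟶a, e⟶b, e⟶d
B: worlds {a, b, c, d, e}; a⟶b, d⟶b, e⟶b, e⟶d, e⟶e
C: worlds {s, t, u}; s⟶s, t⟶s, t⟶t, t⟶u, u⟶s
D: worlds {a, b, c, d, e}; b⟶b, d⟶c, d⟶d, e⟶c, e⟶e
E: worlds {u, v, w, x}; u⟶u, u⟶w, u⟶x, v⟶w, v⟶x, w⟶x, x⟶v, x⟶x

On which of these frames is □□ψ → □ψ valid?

C, D

Frame correspondent (Sahlqvist): ∀x ∀y (Rxy → ∃z (Rxz ∧ Rzy)) — i.e. density.
A: fails — Rbc but no z with Rbz and Rzc.
B: fails — Rab but no z with Raz and Rzb.
C: holds.
D: holds.
E: fails — Rvw but no z with Rvz and Rzw.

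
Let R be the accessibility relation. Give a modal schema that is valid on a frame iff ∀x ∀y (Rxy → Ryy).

The condition is shift-reflexivity. The T□ schema □(□s → s) defines it.
Suppose □(□s→s) is valid. Take Rxy and set V(s)={w : Ryw}. Then at y, □s holds; since □(□s→s) at x, □s→s at y, so s at y, i.e. Ryy.

□(□s → s)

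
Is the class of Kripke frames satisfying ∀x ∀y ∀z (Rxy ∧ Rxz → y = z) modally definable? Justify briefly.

Yes, by ◇p → □p

The condition is partial functionality. A defining modal formula is ◇p → □p.
Suppose ◇p→□p is valid. Take Rxy, Rxz and set V(p)={y}. Then ◇p at x, so □p at x, so p at z, i.e. z=y.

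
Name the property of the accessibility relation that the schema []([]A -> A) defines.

This schema is the T□ axiom.
Its frame correspondent is shift-reflexivity — forall x forall y (Rxy -> Ryy).

Shift-reflexivity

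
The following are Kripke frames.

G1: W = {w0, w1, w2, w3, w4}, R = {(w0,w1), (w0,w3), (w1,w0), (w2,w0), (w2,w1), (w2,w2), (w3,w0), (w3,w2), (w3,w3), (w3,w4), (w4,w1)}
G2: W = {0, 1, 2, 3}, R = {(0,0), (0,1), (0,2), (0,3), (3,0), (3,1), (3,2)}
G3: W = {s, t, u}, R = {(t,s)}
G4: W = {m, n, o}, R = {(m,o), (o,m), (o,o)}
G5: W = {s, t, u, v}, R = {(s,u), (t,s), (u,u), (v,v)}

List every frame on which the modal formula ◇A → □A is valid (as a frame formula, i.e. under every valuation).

G3, G5

The schema corresponds to partial functionality: ∀x ∀y ∀z (Rxy ∧ Rxz → y = z).
G1: fails — w0 sees both w1 and w3.
G2: fails — 0 sees both 0 and 1.
G3: satisfies the condition.
G4: fails — o sees both m and o.
G5: satisfies the condition.
Valid on: G3, G5.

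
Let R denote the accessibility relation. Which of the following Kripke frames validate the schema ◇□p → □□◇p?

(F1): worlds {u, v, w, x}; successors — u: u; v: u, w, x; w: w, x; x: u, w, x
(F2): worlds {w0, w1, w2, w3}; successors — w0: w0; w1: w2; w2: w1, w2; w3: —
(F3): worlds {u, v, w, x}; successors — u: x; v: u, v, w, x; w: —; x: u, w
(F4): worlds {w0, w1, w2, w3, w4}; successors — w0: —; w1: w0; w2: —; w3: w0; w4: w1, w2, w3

(F2)

This is the axiom for a generalized confluence (Geach) condition; its first-order frame correspondent is ∀x ∀y ∀z ((xRy ∧ xR²z) → ∃w (yRw ∧ zRw)).
(F1): fails — vRu, vR²w but no t with uRt and wRt.
(F2): ✓.
(F3): fails — uRx, uR²u but no t with xRt and uRt.
(F4): fails — w4Rw1, w4R²w0 but no w with w1Rw and w0Rw.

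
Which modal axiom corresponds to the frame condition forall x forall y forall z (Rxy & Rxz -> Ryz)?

This is the Euclidean property; the standard corresponding axiom is 5: ◇p → □◇p.

◇p → □◇p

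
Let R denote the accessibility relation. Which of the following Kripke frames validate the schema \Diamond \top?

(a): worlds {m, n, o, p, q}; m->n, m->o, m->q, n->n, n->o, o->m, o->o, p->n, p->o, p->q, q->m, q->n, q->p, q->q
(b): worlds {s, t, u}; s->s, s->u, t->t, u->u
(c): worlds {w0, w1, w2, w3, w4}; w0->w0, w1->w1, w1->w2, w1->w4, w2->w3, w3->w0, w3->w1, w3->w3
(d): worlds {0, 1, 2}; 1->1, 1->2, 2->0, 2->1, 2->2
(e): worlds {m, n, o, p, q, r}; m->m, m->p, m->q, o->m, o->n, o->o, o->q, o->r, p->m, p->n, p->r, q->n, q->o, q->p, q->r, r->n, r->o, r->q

(a), (b)

Frame correspondent (Sahlqvist): \forall x \exists y Rxy — i.e. seriality.
(a): ✓.
(b): ✓.
(c): fails — world w4 has no successor.
(d): fails — world 0 has no successor.
(e): fails — world n has no successor.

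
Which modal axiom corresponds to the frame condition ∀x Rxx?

This is reflexivity; the standard corresponding axiom is T: □r → r.
Suppose □r→r is valid. At any x set V(r)={w : Rxw}. Then □r holds at x, so r holds at x, i.e. Rxx.

□r → r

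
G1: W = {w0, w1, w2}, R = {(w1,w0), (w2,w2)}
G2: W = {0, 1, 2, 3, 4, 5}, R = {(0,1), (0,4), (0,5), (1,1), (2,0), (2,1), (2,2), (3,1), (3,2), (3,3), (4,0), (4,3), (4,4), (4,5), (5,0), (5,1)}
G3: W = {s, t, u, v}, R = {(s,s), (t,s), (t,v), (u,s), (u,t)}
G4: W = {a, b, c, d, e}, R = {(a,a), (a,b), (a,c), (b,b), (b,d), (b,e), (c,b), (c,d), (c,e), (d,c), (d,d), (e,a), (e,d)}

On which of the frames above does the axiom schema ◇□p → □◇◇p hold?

This is the axiom for a generalized confluence (Geach) condition; its first-order frame correspondent is ∀x ∀y ∀z ((xRy ∧ xRz) → ∃w (yRw ∧ zR²w)).
G1: fails — w1Rw0, w1Rw0 but no w with w0Rw and w0R²w.
G2: fails — 0R4, 0R1 but no w with 4Rw and 1R²w.
G3: fails — tRs, tRv but no w with sRw and vR²w.
G4: satisfies the condition.
Valid on: G4.

G4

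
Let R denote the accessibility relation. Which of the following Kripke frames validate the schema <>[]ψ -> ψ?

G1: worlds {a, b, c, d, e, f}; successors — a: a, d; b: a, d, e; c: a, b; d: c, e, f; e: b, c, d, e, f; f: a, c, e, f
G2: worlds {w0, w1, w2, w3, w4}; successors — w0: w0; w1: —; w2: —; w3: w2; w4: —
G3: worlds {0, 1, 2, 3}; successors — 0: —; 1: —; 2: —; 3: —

G3

This is the axiom for symmetry; its first-order frame correspondent is forall x forall y (Rxy -> Ryx).
G1: fails — Rdf but not Rfd.
G2: fails — Rw3w2 but not Rw2w3.
G3: holds.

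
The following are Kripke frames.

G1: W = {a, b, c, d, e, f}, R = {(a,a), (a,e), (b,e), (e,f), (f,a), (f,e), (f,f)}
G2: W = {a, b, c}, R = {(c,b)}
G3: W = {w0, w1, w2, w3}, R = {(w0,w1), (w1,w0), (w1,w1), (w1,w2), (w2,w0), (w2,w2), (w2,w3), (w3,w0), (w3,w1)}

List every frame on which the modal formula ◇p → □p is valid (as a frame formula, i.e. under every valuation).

G2

The schema corresponds to partial functionality: ∀x ∀y ∀z (Rxy ∧ Rxz → y = z).
G1: fails — a sees both a and e.
G2: ✓.
G3: fails — w1 sees both w0 and w1.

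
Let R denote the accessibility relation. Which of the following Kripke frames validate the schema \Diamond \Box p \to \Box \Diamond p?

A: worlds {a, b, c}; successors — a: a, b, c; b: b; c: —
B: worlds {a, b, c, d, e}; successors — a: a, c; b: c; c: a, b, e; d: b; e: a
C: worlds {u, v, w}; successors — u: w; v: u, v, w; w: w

C

This is the axiom for convergence; its first-order frame correspondent is \forall x \forall y \forall z (Rxy \wedge Rxz \to \exists w (Ryw \wedge Rzw)).
A: fails — Raa and Rac but a and c have no common successor.
B: fails — Rcb and Rce but b and e have no common successor.
C: satisfies the condition.
Valid on: C.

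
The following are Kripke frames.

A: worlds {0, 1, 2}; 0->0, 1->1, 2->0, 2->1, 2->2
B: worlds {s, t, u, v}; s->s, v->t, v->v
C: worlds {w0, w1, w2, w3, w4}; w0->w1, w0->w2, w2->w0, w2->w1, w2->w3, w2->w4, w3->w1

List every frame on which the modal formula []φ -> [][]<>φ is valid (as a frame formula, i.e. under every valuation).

The schema corresponds to a generalized confluence (Geach) condition: forall x forall z (x R^2 z -> exists w (xRw & zRw)).
A: condition met.
B: fails — vR²t but no w with vRw and tRw.
C: fails — w0R²w1 but no w with w0Rw and w1Rw.
Valid on: A.

A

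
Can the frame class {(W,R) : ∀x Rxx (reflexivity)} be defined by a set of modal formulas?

Definable; □p → p defines it

Yes: it is reflexivity, defined by the T schema □p → p.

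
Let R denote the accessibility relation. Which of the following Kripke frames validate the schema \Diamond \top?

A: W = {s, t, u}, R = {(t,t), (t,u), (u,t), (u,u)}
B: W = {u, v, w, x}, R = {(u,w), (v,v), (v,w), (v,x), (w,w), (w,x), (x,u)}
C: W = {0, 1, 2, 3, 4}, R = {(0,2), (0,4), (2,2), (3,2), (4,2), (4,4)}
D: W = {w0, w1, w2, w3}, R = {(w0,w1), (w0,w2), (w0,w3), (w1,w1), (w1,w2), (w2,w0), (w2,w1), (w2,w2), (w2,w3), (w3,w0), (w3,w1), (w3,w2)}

B, D

This is the axiom for seriality; its first-order frame correspondent is \forall x \exists y Rxy.
A: fails — world s has no successor.
B: satisfies the condition.
C: fails — world 1 has no successor.
D: satisfies the condition.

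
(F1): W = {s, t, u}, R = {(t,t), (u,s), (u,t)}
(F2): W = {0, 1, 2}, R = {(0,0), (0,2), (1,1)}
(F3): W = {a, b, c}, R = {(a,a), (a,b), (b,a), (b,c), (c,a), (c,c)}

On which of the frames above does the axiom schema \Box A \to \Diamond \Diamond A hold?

(F3)

The schema corresponds to a generalized confluence (Geach) condition: \forall x \exists w (xRw \wedge x R^2 w).
(F1): fails — at s but no w with sRw and sR²w.
(F2): fails — at 2 but no w with 2Rw and 2R²w.
(F3): satisfies the condition.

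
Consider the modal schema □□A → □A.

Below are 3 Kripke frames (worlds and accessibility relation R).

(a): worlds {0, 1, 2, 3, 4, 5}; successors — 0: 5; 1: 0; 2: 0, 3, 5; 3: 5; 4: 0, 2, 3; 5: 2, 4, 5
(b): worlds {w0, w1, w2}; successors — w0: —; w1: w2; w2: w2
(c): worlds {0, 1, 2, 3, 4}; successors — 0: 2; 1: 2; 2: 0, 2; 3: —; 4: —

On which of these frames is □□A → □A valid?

(b), (c)

Frame correspondent (Sahlqvist): ∀x ∀y (Rxy → ∃z (Rxz ∧ Rzy)) — i.e. density.
(a): fails — R10 but no z with R1z and Rz0.
(b): holds.
(c): holds.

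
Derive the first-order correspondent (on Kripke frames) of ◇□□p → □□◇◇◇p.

∀x ∀y ∀z ((xRy ∧ xR²z) → ∃w (yR²w ∧ zR³w))

This is a Sahlqvist (Geach-type) schema ◇^1□^2p → □^2◇^3p.
First-order correspondent: ∀x ∀y ∀z ((xRy ∧ xR²z) → ∃w (yR²w ∧ zR³w)).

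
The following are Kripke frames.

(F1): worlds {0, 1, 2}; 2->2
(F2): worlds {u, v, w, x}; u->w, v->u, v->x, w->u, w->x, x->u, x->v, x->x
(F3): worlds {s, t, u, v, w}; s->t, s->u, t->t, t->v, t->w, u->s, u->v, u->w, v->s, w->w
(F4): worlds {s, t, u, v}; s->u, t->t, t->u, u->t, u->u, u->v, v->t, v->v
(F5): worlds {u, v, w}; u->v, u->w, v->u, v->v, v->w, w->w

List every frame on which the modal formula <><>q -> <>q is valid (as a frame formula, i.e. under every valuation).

(F1)

The schema corresponds to transitivity: forall x forall y forall z (Rxy & Ryz -> Rxz).
(F1): ✓.
(F2): fails — Ruw and Rwu but not Ruu.
(F3): fails — Rtv and Rvs but not Rts.
(F4): fails — Rvt and Rtu but not Rvu.
(F5): fails — Ruv and Rvu but not Ruu.
Valid on: (F1).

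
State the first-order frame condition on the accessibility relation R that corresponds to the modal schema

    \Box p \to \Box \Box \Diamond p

This is a Sahlqvist (Geach-type) schema ◇^0□^1p → □^2◇^1p.
Minimal-valuation argument: fix x; take any y with xR^0y and any z with xR^2z. Set V(p) to the set of worlds R-reachable from y in exactly 1 step. Then □^1p holds at y, so the antecedent holds at x; validity forces ◇^1p at z, giving a w with zR^1w and yR^1w.
First-order correspondent: \forall x \forall z (x R^2 z \to \exists w (xRw \wedge zRw)).

\forall x \forall z (x R^2 z \to \exists w (xRw \wedge zRw))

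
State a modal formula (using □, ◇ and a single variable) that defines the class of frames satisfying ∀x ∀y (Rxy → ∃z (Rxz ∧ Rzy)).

This is density; the standard corresponding axiom is C4: □□s → □s.
Suppose □□s→□s is valid. Take Rxy and set V(s)={w : xR²w}. Then □□s at x, so □s at x, so s at y, i.e. ∃z(Rxz∧Rzy).

□□s → □s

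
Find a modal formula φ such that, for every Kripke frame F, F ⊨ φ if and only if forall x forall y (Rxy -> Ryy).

The condition is shift-reflexivity. The T□ schema □(□p → p) defines it.

□(□p → p)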